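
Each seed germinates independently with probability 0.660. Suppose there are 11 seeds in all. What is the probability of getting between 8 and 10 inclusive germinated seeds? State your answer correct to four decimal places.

0.4432

X ~ Binomial(11, 0.66); P(8 ≤ X ≤ 10) = Σ C(11,k) p^k (1−p)^(11−k) over k:
  k=8: C(11,8)·0.66^8·0.34^3 = 0.233492
  k=9: C(11,9)·0.66^9·0.34^2 = 0.151083
  k=10: C(11,10)·0.66^10·0.34^1 = 0.058656
Total = 0.443231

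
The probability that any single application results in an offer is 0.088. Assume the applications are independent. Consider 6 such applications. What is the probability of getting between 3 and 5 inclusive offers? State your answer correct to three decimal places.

X ~ Binomial(6, 0.088); P(3 ≤ X ≤ 5) = Σ C(6,k) p^k (1−p)^(6−k) over k:
  k=3: C(6,3)·0.088^3·0.912^3 = 0.01034
  k=4: C(6,4)·0.088^4·0.912^2 = 0.00075
  k=5: C(6,5)·0.088^5·0.912^1 = 0.00003
Total = 0.01112

0.011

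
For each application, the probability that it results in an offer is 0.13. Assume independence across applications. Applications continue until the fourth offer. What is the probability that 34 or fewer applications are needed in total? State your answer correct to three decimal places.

0.661

Finishing within 34 applications ⇔ at least 4 successes in the first 34. With X ~ Binomial(34, 0.13), P(Y ≤ 34) = 1 − P(X ≤ 3).
  k=0: C(34,0)·0.13^0·0.87^34 = 0.00878
  k=1: C(34,1)·0.13^1·0.87^33 = 0.04462
  k=2: C(34,2)·0.13^2·0.87^32 = 0.11002
  k=3: C(34,3)·0.13^3·0.87^31 = 0.17536
1 − 0.33878 = 0.66122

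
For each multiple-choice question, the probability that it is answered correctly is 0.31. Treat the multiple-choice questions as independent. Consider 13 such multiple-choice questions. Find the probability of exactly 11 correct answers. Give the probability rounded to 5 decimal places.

X ~ Binomial(n=13, p=0.31).
P(X=11) = C(13,11) · p^11 · (1−p)^2
= 78 · 2.5408e-06 · 0.4761 = 0.0000944

0.00009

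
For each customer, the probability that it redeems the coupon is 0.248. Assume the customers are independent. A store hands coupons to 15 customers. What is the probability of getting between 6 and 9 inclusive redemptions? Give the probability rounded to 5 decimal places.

X ~ Binomial(15, 0.248); P(6 ≤ X ≤ 9) = Σ C(15,k) p^k (1−p)^(15−k) over k:
  k=6: C(15,6)·0.248^6·0.752^9 = 0.0895519
  k=7: C(15,7)·0.248^7·0.752^8 = 0.0379711
  k=8: C(15,8)·0.248^8·0.752^7 = 0.0125224
  k=9: C(15,9)·0.248^9·0.752^6 = 0.0032120
Total = 0.1432574

0.14326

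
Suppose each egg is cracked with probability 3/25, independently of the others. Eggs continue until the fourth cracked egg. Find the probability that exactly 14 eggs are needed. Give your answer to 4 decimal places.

Y = trial on which the fourth success occurs; negative binomial, r=4, p=0.12.
P(Y=14) = C(13,3) · p^4 · (1−p)^10
= 286 · 0.00020736 · 0.2785 = 0.016516

0.0165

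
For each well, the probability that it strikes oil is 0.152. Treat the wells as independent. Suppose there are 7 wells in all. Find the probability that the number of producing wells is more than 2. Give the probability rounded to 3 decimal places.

0.076

X ~ Binomial(7, 0.152); P(X ≥ 3) = Σ C(7,k) p^k (1−p)^(7−k) over k:
  k=3: C(7,3)·0.152^3·0.848^4 = 0.06356
  k=4: C(7,4)·0.152^4·0.848^3 = 0.01139
  k=5: C(7,5)·0.152^5·0.848^2 = 0.00123
  k=6: C(7,6)·0.152^6·0.848^1 = 0.00007
  k=7: C(7,7)·0.152^7·0.848^0 = 0.00000
Total = 0.07625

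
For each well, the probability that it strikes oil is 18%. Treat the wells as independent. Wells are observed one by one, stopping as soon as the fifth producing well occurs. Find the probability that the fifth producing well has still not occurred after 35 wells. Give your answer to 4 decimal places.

Needing more than 35 wells ⇔ fewer than 5 successes in the first 35. With X ~ Binomial(35, 0.18), P(Y > 35) = P(X ≤ 4).
  k=0: C(35,0)·0.18^0·0.82^35 = 0.000963
  k=1: C(35,1)·0.18^1·0.82^34 = 0.007396
  k=2: C(35,2)·0.18^2·0.82^33 = 0.027601
  k=3: C(35,3)·0.18^3·0.82^32 = 0.066645
  k=4: C(35,4)·0.18^4·0.82^31 = 0.117036
P(X ≤ 4) = 0.219641

0.2196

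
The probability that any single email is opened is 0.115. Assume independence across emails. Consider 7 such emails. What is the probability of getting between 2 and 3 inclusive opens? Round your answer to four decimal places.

X ~ Binomial(7, 0.115); P(2 ≤ X ≤ 3) = Σ C(7,k) p^k (1−p)^(7−k) over k:
  k=2: C(7,2)·0.115^2·0.885^5 = 0.150776
  k=3: C(7,3)·0.115^3·0.885^4 = 0.032654
Total = 0.183430

0.1834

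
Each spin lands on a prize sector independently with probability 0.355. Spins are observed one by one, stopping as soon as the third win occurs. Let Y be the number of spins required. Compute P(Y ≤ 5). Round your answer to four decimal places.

0.2430

Finishing within 5 spins ⇔ at least 3 successes in the first 5. With X ~ Binomial(5, 0.355), P(Y ≤ 5) = 1 − P(X ≤ 2).
  k=0: C(5,0)·0.355^0·0.645^5 = 0.111635
  k=1: C(5,1)·0.355^1·0.645^4 = 0.307211
  k=2: C(5,2)·0.355^2·0.645^3 = 0.338171
1 − 0.757016 = 0.242984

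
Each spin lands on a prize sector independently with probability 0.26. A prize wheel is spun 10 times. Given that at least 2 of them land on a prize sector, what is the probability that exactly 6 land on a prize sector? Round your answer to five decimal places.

X ~ Binomial(10, 0.26). Want P(X=6 | X≥2) = P(X=6) / P(X≥2).
P(X=6) = C(10,6)·0.26^6·0.74^4 = 0.0194530
P(X≥2) = 1 − 0.0492399 − 0.1730051 = 0.7777550
Ratio = 0.0194530 / 0.7777550 = 0.0250117

0.02501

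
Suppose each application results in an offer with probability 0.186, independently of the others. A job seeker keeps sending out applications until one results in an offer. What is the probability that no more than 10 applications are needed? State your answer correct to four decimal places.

Y = number of applications to the first success; geometric, p = 0.186.
P(Y ≤ 10) = 1 − (1−p)^10 = 1 − 0.127716 = 0.872284

0.8723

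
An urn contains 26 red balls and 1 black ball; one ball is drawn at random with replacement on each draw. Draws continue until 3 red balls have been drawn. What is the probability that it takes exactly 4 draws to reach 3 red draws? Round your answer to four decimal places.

Y = trial on which the third success occurs; negative binomial, r=3, p=0.962963.
P(Y=4) = C(3,2) · p^3 · (1−p)^1
= 3 · 0.89295 · 0.037037 = 0.099217

0.0992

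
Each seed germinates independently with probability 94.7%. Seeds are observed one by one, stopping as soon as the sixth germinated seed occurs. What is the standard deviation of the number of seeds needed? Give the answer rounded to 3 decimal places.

0.595

Y = total seeds until the sixth success; negative binomial with r=6, p=0.947.
SD(Y) = √[r(1−p)/p²] = √(0.35459) = 0.59548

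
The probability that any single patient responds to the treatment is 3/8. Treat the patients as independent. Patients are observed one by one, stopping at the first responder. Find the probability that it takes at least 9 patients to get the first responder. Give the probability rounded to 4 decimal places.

0.0233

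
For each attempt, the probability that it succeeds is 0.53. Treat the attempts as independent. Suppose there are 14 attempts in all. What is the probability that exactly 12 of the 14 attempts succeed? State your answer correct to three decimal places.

X ~ Binomial(n=14, p=0.53).
P(X=12) = C(14,12) · p^12 · (1−p)^2
= 91 · 0.00049126 · 0.2209 = 0.00988

0.010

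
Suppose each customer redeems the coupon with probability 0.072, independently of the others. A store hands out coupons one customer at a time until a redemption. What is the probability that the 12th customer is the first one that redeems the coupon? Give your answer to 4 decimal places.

Geometric (trials to first success), p = 0.072.
P(Y = 12) = (1−p)^11 · p = 0.43957 · 0.072 = 0.031649

0.0316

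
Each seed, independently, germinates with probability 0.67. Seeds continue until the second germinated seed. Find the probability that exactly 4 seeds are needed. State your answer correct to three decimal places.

Y = trial on which the second success occurs; negative binomial, r=2, p=0.67.
P(Y=4) = C(3,1) · p^2 · (1−p)^2
= 3 · 0.4489 · 0.1089 = 0.14666

0.147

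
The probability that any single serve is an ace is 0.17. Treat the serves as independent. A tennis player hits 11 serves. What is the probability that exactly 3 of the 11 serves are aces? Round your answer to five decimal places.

X ~ Binomial(n=11, p=0.17).
P(X=3) = C(11,3) · p^3 · (1−p)^8
= 165 · 0.004913 · 0.22523 = 0.1825809

0.18258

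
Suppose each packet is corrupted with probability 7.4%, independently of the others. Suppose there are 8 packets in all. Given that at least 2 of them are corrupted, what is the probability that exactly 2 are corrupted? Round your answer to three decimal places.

X ~ Binomial(8, 0.074). Want P(X=2 | X≥2) = P(X=2) / P(X≥2).
P(X=2) = C(8,2)·0.074^2·0.926^6 = 0.09667
P(X≥2) = 1 − 0.54061 − 0.34562 = 0.11377
Ratio = 0.09667 / 0.11377 = 0.84972

0.850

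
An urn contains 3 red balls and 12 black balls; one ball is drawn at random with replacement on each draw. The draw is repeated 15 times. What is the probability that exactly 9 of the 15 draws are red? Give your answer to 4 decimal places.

X ~ Binomial(n=15, p=0.20).
P(X=9) = C(15,9) · p^9 · (1−p)^6
= 5005 · 5.12e-07 · 0.26214 = 0.000672

0.0007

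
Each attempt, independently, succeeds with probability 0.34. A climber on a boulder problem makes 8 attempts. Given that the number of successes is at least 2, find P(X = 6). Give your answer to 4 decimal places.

X ~ Binomial(8, 0.34). Want P(X=6 | X≥2) = P(X=6) / P(X≥2).
P(X=6) = C(8,6)·0.34^6·0.66^2 = 0.018842
P(X≥2) = 1 − 0.036004 − 0.148380 = 0.815616
Ratio = 0.018842 / 0.815616 = 0.023101

0.0231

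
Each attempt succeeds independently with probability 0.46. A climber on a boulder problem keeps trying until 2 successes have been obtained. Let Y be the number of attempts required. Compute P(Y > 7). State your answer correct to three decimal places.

Needing more than 7 attempts ⇔ fewer than 2 successes in the first 7. With X ~ Binomial(7, 0.46), P(Y > 7) = P(X ≤ 1).
  k=0: C(7,0)·0.46^0·0.54^7 = 0.01339
  k=1: C(7,1)·0.46^1·0.54^6 = 0.07984
P(X ≤ 1) = 0.09323

0.093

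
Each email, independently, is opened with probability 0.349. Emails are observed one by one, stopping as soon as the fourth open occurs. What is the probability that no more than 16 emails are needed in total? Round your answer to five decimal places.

0.86436

Finishing within 16 emails ⇔ at least 4 successes in the first 16. With X ~ Binomial(16, 0.349), P(Y ≤ 16) = 1 − P(X ≤ 3).
  k=0: C(16,0)·0.349^0·0.651^16 = 0.0010406
  k=1: C(16,1)·0.349^1·0.651^15 = 0.0089261
  k=2: C(16,2)·0.349^2·0.651^14 = 0.0358894
  k=3: C(16,3)·0.349^3·0.651^13 = 0.0897878
1 − 0.1356438 = 0.8643562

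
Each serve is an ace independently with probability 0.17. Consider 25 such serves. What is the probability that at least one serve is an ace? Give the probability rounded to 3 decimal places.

0.991

P(at least one) = 1 − P(none) = 1 − (1 − 0.17)^25
= 1 − 0.00948 = 0.99052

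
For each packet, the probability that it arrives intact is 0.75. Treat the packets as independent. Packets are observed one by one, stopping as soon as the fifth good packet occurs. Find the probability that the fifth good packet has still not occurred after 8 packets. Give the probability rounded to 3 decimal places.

Needing more than 8 packets ⇔ fewer than 5 successes in the first 8. With X ~ Binomial(8, 0.75), P(Y > 8) = P(X ≤ 4).
  k=0: C(8,0)·0.75^0·0.25^8 = 0.00002
  k=1: C(8,1)·0.75^1·0.25^7 = 0.00037
  k=2: C(8,2)·0.75^2·0.25^6 = 0.00385
  k=3: C(8,3)·0.75^3·0.25^5 = 0.02307
  k=4: C(8,4)·0.75^4·0.25^4 = 0.08652
P(X ≤ 4) = 0.11382

0.114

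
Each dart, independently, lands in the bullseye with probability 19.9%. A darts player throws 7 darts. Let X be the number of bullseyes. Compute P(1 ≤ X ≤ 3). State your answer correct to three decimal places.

X ~ Binomial(7, 0.199); P(1 ≤ X ≤ 3) = Σ C(7,k) p^k (1−p)^(7−k) over k:
  k=1: C(7,1)·0.199^1·0.801^6 = 0.36791
  k=2: C(7,2)·0.199^2·0.801^5 = 0.27421
  k=3: C(7,3)·0.199^3·0.801^4 = 0.11354
Total = 0.75567

0.756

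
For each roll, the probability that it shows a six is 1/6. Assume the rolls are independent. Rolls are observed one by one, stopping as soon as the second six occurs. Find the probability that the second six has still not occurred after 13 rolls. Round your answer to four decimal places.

0.3365

Needing more than 13 rolls ⇔ fewer than 2 successes in the first 13. With X ~ Binomial(13, 0.166667), P(Y > 13) = P(X ≤ 1).
  k=0: C(13,0)·0.166667^0·0.833333^13 = 0.093464
  k=1: C(13,1)·0.166667^1·0.833333^12 = 0.243006
P(X ≤ 1) = 0.336470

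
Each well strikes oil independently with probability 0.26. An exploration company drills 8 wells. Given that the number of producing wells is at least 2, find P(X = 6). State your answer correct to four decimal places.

X ~ Binomial(8, 0.26). Want P(X=6 | X≥2) = P(X=6) / P(X≥2).
P(X=6) = C(8,6)·0.26^6·0.74^2 = 0.004737
P(X≥2) = 1 − 0.089919 − 0.252747 = 0.657334
Ratio = 0.004737 / 0.657334 = 0.007206

0.0072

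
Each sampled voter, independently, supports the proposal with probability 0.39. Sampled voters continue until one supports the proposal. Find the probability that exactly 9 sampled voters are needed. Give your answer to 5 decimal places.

0.00748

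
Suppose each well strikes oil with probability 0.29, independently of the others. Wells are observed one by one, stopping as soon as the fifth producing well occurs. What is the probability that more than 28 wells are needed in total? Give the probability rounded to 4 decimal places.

0.0594

Needing more than 28 wells ⇔ fewer than 5 successes in the first 28. With X ~ Binomial(28, 0.29), P(Y > 28) = P(X ≤ 4).
  k=0: C(28,0)·0.29^0·0.71^28 = 0.000068
  k=1: C(28,1)·0.29^1·0.71^27 = 0.000783
  k=2: C(28,2)·0.29^2·0.71^26 = 0.004315
  k=3: C(28,3)·0.29^3·0.71^25 = 0.015276
  k=4: C(28,4)·0.29^4·0.71^24 = 0.038996
P(X ≤ 4) = 0.059437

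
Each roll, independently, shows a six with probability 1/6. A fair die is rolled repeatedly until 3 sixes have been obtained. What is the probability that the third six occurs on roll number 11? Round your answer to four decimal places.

0.0485

Y = trial on which the third success occurs; negative binomial, r=3, p=0.166667.
P(Y=11) = C(10,2) · p^3 · (1−p)^8
= 45 · 0.0046296 · 0.23257 = 0.048452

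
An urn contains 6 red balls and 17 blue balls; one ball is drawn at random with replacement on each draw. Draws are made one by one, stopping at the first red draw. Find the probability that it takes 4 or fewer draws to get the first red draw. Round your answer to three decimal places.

Y = number of draws to the first success; geometric, p = 0.260870.
P(Y ≤ 4) = 1 − (1−p)^4 = 1 − 0.29846 = 0.70154

0.702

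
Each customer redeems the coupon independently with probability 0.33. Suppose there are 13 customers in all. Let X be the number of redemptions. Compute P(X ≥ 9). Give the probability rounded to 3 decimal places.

X ~ Binomial(13, 0.33); P(X ≥ 9) = Σ C(13,k) p^k (1−p)^(13−k) over k:
  k=9: C(13,9)·0.33^9·0.67^4 = 0.00669
  k=10: C(13,10)·0.33^10·0.67^3 = 0.00132
  k=11: C(13,11)·0.33^11·0.67^2 = 0.00018
  k=12: C(13,12)·0.33^12·0.67^1 = 0.00001
  k=13: C(13,13)·0.33^13·0.67^0 = 0.00000
Total = 0.00820

0.008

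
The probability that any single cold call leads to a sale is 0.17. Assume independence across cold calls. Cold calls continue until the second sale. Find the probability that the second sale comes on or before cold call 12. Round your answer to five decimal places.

0.63039

Finishing within 12 cold calls ⇔ at least 2 successes in the first 12. With X ~ Binomial(12, 0.17), P(Y ≤ 12) = 1 − P(X ≤ 1).
  k=0: C(12,0)·0.17^0·0.83^12 = 0.1068900
  k=1: C(12,1)·0.17^1·0.83^11 = 0.2627176
1 − 0.3696076 = 0.6303924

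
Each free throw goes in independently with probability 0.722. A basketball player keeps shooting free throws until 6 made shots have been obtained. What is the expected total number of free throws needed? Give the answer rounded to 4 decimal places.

Y = total free throws until the sixth success; negative binomial with r=6, p=0.722.
E[Y] = r / p = 6 / 0.722 = 8.310249

8.3102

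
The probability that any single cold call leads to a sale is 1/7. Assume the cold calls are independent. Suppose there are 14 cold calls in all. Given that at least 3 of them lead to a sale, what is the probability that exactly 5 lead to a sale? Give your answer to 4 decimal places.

0.0922

X ~ Binomial(14, 0.142857). Want P(X=5 | X≥3) = P(X=5) / P(X≥3).
P(X=5) = C(14,5)·0.142857^5·0.857143^9 = 0.029748
P(X≥3) = 1 − 0.115543 − 0.269601 − 0.292068 = 0.322788
Ratio = 0.029748 / 0.322788 = 0.092159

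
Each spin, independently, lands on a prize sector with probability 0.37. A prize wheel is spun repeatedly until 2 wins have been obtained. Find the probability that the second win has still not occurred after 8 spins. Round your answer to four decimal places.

0.1414

Needing more than 8 spins ⇔ fewer than 2 successes in the first 8. With X ~ Binomial(8, 0.37), P(Y > 8) = P(X ≤ 1).
  k=0: C(8,0)·0.37^0·0.63^8 = 0.024816
  k=1: C(8,1)·0.37^1·0.63^7 = 0.116594
P(X ≤ 1) = 0.141409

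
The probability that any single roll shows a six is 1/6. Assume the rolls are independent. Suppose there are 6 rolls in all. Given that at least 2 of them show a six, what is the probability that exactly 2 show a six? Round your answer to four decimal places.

X ~ Binomial(6, 0.166667). Want P(X=2 | X≥2) = P(X=2) / P(X≥2).
P(X=2) = C(6,2)·0.166667^2·0.833333^4 = 0.200939
P(X≥2) = 1 − 0.334898 − 0.401878 = 0.263224
Ratio = 0.200939 / 0.263224 = 0.763374

0.7634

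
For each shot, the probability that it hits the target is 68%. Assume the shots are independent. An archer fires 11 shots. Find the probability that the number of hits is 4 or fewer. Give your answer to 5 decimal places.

0.03093

X ~ Binomial(11, 0.68); P(X ≤ 4) = Σ C(11,k) p^k (1−p)^(11−k) over k:
  k=0: C(11,0)·0.68^0·0.32^11 = 0.0000036
  k=1: C(11,1)·0.68^1·0.32^10 = 0.0000842
  k=2: C(11,2)·0.68^2·0.32^9 = 0.0008948
  k=3: C(11,3)·0.68^3·0.32^8 = 0.0057044
  k=4: C(11,4)·0.68^4·0.32^7 = 0.0242437
Total = 0.0309308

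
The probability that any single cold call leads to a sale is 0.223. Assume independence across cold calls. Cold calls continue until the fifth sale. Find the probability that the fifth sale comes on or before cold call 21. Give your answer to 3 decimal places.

0.518

Finishing within 21 cold calls ⇔ at least 5 successes in the first 21. With X ~ Binomial(21, 0.223), P(Y ≤ 21) = 1 − P(X ≤ 4).
  k=0: C(21,0)·0.223^0·0.777^21 = 0.00500
  k=1: C(21,1)·0.223^1·0.777^20 = 0.03013
  k=2: C(21,2)·0.223^2·0.777^19 = 0.08646
  k=3: C(21,3)·0.223^3·0.777^18 = 0.15716
  k=4: C(21,4)·0.223^4·0.777^17 = 0.20297
1 − 0.48172 = 0.51828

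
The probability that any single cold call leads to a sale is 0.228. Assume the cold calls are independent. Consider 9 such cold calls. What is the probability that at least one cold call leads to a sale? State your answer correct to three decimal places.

P(at least one) = 1 − P(none) = 1 − (1 − 0.228)^9
= 1 − 0.09740 = 0.90260

0.903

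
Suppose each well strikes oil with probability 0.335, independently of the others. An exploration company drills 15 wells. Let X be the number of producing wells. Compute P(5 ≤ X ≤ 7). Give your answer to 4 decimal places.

X ~ Binomial(15, 0.335); P(5 ≤ X ≤ 7) = Σ C(15,k) p^k (1−p)^(15−k) over k:
  k=5: C(15,5)·0.335^5·0.665^10 = 0.214287
  k=6: C(15,6)·0.335^6·0.665^9 = 0.179915
  k=7: C(15,7)·0.335^7·0.665^8 = 0.116529
Total = 0.510732

0.5107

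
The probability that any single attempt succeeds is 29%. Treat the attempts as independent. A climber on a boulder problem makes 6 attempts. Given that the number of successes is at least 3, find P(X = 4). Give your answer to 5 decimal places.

X ~ Binomial(6, 0.29). Want P(X=4 | X≥3) = P(X=4) / P(X≥3).
P(X=4) = C(6,4)·0.29^4·0.71^2 = 0.0534811
P(X≥3) = 1 − 0.1281003 − 0.3139359 − 0.3205684 = 0.2373955
Ratio = 0.0534811 / 0.2373955 = 0.2252825

0.22528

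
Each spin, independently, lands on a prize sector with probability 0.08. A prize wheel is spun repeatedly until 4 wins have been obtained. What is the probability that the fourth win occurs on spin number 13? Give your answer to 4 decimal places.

0.0043

Y = trial on which the fourth success occurs; negative binomial, r=4, p=0.08.
P(Y=13) = C(12,3) · p^4 · (1−p)^9
= 220 · 4.096e-05 · 0.47216 = 0.004255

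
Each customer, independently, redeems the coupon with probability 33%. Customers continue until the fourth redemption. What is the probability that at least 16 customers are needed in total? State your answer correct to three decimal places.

Needing more than 15 customers ⇔ fewer than 4 successes in the first 15. With X ~ Binomial(15, 0.33), P(Y > 15) = P(X ≤ 3).
  k=0: C(15,0)·0.33^0·0.67^15 = 0.00246
  k=1: C(15,1)·0.33^1·0.67^14 = 0.01818
  k=2: C(15,2)·0.33^2·0.67^13 = 0.06269
  k=3: C(15,3)·0.33^3·0.67^12 = 0.13380
P(X ≤ 3) = 0.21713

0.217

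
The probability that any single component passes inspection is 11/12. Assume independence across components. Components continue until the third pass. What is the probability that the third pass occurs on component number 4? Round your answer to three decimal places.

Y = trial on which the third success occurs; negative binomial, r=3, p=0.916667.
P(Y=4) = C(3,2) · p^3 · (1−p)^1
= 3 · 0.77025 · 0.083333 = 0.19256

0.193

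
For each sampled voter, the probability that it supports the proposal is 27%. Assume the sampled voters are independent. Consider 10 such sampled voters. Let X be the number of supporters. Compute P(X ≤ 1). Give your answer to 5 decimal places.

X ~ Binomial(10, 0.27); P(X ≤ 1) = Σ C(10,k) p^k (1−p)^(10−k) over k:
  k=0: C(10,0)·0.27^0·0.73^10 = 0.0429763
  k=1: C(10,1)·0.27^1·0.73^9 = 0.1589533
Total = 0.2019295

0.20193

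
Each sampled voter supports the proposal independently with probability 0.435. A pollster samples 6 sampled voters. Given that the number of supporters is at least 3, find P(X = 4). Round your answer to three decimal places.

0.325

X ~ Binomial(6, 0.435). Want P(X=4 | X≥3) = P(X=4) / P(X≥3).
P(X=4) = C(6,4)·0.435^4·0.565^2 = 0.17145
P(X≥3) = 1 − 0.03253 − 0.15027 − 0.28924 = 0.52795
Ratio = 0.17145 / 0.52795 = 0.32475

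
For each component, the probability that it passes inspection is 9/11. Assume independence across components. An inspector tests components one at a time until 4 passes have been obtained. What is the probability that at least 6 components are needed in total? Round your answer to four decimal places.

Needing more than 5 components ⇔ fewer than 4 successes in the first 5. With X ~ Binomial(5, 0.818182), P(Y > 5) = P(X ≤ 3).
  k=0: C(5,0)·0.818182^0·0.181818^5 = 0.000199
  k=1: C(5,1)·0.818182^1·0.181818^4 = 0.004471
  k=2: C(5,2)·0.818182^2·0.181818^3 = 0.040236
  k=3: C(5,3)·0.818182^3·0.181818^2 = 0.181061
P(X ≤ 3) = 0.225966

0.2260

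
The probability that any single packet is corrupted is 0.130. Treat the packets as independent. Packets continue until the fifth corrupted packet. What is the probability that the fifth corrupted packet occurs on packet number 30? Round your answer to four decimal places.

0.0271

Y = trial on which the fifth success occurs; negative binomial, r=5, p=0.13.
P(Y=30) = C(29,4) · p^5 · (1−p)^25
= 23751 · 3.7129e-05 · 0.03076 = 0.027126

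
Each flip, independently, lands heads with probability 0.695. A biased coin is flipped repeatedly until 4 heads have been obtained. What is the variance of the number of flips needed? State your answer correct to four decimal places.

Y = total flips until the fourth success; negative binomial with r=4, p=0.695.
Var(Y) = r(1−p)/p² = 4·0.305 / 0.695² = 2.525749

2.5257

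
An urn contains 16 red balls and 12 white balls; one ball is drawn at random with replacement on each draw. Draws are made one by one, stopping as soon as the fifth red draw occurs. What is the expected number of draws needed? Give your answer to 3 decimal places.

Y = total draws until the fifth success; negative binomial with r=5, p=0.571429.
E[Y] = r / p = 5 / 0.571429 = 8.75000

8.750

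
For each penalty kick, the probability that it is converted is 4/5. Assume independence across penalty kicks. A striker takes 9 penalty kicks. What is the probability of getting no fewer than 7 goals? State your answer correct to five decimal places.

X ~ Binomial(9, 0.80); P(X ≥ 7) = Σ C(9,k) p^k (1−p)^(9−k) over k:
  k=7: C(9,7)·0.80^7·0.20^2 = 0.3019899
  k=8: C(9,8)·0.80^8·0.20^1 = 0.3019899
  k=9: C(9,9)·0.80^9·0.20^0 = 0.1342177
Total = 0.7381975

0.73820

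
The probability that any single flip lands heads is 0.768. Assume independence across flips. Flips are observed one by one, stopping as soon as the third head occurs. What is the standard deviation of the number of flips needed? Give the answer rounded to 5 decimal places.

1.08628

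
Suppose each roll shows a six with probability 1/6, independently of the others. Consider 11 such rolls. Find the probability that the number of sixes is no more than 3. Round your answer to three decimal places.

0.904

X ~ Binomial(11, 0.166667); P(X ≤ 3) = Σ C(11,k) p^k (1−p)^(11−k) over k:
  k=0: C(11,0)·0.166667^0·0.833333^11 = 0.13459
  k=1: C(11,1)·0.166667^1·0.833333^10 = 0.29609
  k=2: C(11,2)·0.166667^2·0.833333^9 = 0.29609
  k=3: C(11,3)·0.166667^3·0.833333^8 = 0.17766
Total = 0.90443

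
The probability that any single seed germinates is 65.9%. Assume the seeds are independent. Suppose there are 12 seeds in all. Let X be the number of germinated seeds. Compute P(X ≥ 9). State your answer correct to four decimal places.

X ~ Binomial(12, 0.659); P(X ≥ 9) = Σ C(12,k) p^k (1−p)^(12−k) over k:
  k=9: C(12,9)·0.659^9·0.341^3 = 0.204482
  k=10: C(12,10)·0.659^10·0.341^2 = 0.118551
  k=11: C(12,11)·0.659^11·0.341^1 = 0.041656
  k=12: C(12,12)·0.659^12·0.341^0 = 0.006708
Total = 0.371397

0.3714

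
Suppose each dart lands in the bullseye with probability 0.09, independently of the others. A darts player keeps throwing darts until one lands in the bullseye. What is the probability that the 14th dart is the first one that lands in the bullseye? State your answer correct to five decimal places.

Geometric (trials to first success), p = 0.09.
P(Y = 14) = (1−p)^13 · p = 0.29345 · 0.09 = 0.0264107

0.02641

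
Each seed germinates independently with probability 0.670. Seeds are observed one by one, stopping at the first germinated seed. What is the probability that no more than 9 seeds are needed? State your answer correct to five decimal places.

Y = number of seeds to the first success; geometric, p = 0.67.
P(Y ≤ 9) = 1 − (1−p)^9 = 1 − 0.0000464 = 0.9999536

0.99995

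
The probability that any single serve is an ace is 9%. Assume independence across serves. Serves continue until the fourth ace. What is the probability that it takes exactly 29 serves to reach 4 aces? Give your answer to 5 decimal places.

0.02034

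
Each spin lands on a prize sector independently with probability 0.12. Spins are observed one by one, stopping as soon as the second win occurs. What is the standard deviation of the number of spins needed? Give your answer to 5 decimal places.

11.05542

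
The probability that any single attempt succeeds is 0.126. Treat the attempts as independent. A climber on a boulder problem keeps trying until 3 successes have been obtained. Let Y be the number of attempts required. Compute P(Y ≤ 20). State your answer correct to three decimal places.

Finishing within 20 attempts ⇔ at least 3 successes in the first 20. With X ~ Binomial(20, 0.126), P(Y ≤ 20) = 1 − P(X ≤ 2).
  k=0: C(20,0)·0.126^0·0.874^20 = 0.06764
  k=1: C(20,1)·0.126^1·0.874^19 = 0.19504
  k=2: C(20,2)·0.126^2·0.874^18 = 0.26712
1 − 0.52980 = 0.47020

0.470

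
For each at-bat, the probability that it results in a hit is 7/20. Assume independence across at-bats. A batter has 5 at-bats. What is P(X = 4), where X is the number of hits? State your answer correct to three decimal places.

0.049

X ~ Binomial(n=5, p=0.35).
P(X=4) = C(5,4) · p^4 · (1−p)^1
= 5 · 0.015006 · 0.65 = 0.04877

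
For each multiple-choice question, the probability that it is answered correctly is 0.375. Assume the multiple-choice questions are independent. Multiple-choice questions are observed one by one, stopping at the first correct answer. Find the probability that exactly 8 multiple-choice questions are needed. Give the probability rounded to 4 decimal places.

0.0140

Geometric (trials to first success), p = 0.375.
P(Y = 8) = (1−p)^7 · p = 0.037253 · 0.375 = 0.013970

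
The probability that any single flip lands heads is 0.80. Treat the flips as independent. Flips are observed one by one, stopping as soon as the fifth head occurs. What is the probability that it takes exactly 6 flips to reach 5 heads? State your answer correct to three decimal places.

Y = trial on which the fifth success occurs; negative binomial, r=5, p=0.80.
P(Y=6) = C(5,4) · p^5 · (1−p)^1
= 5 · 0.32768 · 0.2 = 0.32768

0.328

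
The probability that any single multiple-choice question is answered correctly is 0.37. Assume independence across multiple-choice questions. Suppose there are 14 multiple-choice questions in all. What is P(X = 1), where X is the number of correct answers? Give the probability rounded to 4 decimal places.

X ~ Binomial(n=14, p=0.37).
P(X=1) = C(14,1) · p^1 · (1−p)^13
= 14 · 0.37 · 0.0024628 = 0.012757

0.0128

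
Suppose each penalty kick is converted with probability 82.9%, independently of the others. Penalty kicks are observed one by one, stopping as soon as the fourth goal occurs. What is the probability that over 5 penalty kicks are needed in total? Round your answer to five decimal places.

0.20465

Needing more than 5 penalty kicks ⇔ fewer than 4 successes in the first 5. With X ~ Binomial(5, 0.829), P(Y > 5) = P(X ≤ 3).
  k=0: C(5,0)·0.829^0·0.171^5 = 0.0001462
  k=1: C(5,1)·0.829^1·0.171^4 = 0.0035441
  k=2: C(5,2)·0.829^2·0.171^3 = 0.0343635
  k=3: C(5,3)·0.829^3·0.171^2 = 0.1665926
P(X ≤ 3) = 0.2046465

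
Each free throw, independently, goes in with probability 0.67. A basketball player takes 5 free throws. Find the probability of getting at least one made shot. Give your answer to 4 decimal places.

P(at least one) = 1 − P(none) = 1 − (1 − 0.67)^5
= 1 − 0.003914 = 0.996086

0.9961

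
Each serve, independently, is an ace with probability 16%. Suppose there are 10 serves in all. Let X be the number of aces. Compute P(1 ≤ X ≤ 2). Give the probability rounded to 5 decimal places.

X ~ Binomial(10, 0.16); P(1 ≤ X ≤ 2) = Σ C(10,k) p^k (1−p)^(10−k) over k:
  k=1: C(10,1)·0.16^1·0.84^9 = 0.3331452
  k=2: C(10,2)·0.16^2·0.84^8 = 0.2855530
Total = 0.6186982

0.61870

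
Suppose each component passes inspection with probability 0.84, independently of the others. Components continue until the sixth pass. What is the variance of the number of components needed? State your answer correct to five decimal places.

1.36054

Y = total components until the sixth success; negative binomial with r=6, p=0.84.
Var(Y) = r(1−p)/p² = 6·0.16 / 0.84² = 1.3605442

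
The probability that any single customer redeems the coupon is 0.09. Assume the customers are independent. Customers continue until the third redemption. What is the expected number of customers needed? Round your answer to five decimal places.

33.33333

Y = total customers until the third success; negative binomial with r=3, p=0.09.
E[Y] = r / p = 3 / 0.09 = 33.3333333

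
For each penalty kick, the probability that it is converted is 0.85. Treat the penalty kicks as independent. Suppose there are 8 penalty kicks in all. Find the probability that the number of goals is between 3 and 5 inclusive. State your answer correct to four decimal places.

X ~ Binomial(8, 0.85); P(3 ≤ X ≤ 5) = Σ C(8,k) p^k (1−p)^(8−k) over k:
  k=3: C(8,3)·0.85^3·0.15^5 = 0.002612
  k=4: C(8,4)·0.85^4·0.15^4 = 0.018499
  k=5: C(8,5)·0.85^5·0.15^3 = 0.083860
Total = 0.104970

0.1050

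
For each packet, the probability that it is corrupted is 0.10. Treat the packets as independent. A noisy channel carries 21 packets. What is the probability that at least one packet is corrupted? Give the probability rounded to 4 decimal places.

0.8906

P(at least one) = 1 − P(none) = 1 − (1 − 0.10)^21
= 1 − 0.109419 = 0.890581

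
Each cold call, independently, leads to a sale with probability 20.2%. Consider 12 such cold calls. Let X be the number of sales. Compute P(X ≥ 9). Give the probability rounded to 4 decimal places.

X ~ Binomial(12, 0.202); P(X ≥ 9) = Σ C(12,k) p^k (1−p)^(12−k) over k:
  k=9: C(12,9)·0.202^9·0.798^3 = 0.000063
  k=10: C(12,10)·0.202^10·0.798^2 = 0.000005
  k=11: C(12,11)·0.202^11·0.798^1 = 0.000000
  k=12: C(12,12)·0.202^12·0.798^0 = 0.000000
Total = 0.000068

0.0001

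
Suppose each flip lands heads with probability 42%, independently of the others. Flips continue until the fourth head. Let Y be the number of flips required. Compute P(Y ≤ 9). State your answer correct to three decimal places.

Finishing within 9 flips ⇔ at least 4 successes in the first 9. With X ~ Binomial(9, 0.42), P(Y ≤ 9) = 1 − P(X ≤ 3).
  k=0: C(9,0)·0.42^0·0.58^9 = 0.00743
  k=1: C(9,1)·0.42^1·0.58^8 = 0.04841
  k=2: C(9,2)·0.42^2·0.58^7 = 0.14022
  k=3: C(9,3)·0.42^3·0.58^6 = 0.23692
1 − 0.43297 = 0.56703

0.567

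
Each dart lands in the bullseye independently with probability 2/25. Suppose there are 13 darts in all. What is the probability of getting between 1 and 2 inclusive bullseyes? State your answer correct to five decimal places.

X ~ Binomial(13, 0.08); P(1 ≤ X ≤ 2) = Σ C(13,k) p^k (1−p)^(13−k) over k:
  k=1: C(13,1)·0.08^1·0.92^12 = 0.3823730
  k=2: C(13,2)·0.08^2·0.92^11 = 0.1994990
Total = 0.5818720

0.58187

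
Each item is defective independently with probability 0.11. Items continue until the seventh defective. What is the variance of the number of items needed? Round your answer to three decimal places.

514.876

Y = total items until the seventh success; negative binomial with r=7, p=0.11.
Var(Y) = r(1−p)/p² = 7·0.89 / 0.11² = 514.87603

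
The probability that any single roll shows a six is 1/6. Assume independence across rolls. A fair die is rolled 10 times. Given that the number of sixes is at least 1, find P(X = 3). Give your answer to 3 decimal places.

0.185

X ~ Binomial(10, 0.166667). Want P(X=3 | X≥1) = P(X=3) / P(X≥1).
P(X=3) = C(10,3)·0.166667^3·0.833333^7 = 0.15505
P(X≥1) = 1 − 0.16151 = 0.83849
Ratio = 0.15505 / 0.83849 = 0.18491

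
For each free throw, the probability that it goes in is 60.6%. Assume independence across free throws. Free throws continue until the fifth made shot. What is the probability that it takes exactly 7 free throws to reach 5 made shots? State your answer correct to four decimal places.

Y = trial on which the fifth success occurs; negative binomial, r=5, p=0.606.
P(Y=7) = C(6,4) · p^5 · (1−p)^2
= 15 · 0.081727 · 0.15524 = 0.190304

0.1903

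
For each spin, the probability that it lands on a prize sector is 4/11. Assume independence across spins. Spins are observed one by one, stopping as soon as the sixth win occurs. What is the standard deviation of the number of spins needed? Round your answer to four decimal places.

Y = total spins until the sixth success; negative binomial with r=6, p=0.363636.
SD(Y) = √[r(1−p)/p²] = √(28.875000) = 5.373546

5.3735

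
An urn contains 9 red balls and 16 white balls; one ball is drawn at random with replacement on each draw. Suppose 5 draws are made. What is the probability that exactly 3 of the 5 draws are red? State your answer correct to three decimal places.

0.191

X ~ Binomial(n=5, p=0.36).
P(X=3) = C(5,3) · p^3 · (1−p)^2
= 10 · 0.046656 · 0.4096 = 0.19110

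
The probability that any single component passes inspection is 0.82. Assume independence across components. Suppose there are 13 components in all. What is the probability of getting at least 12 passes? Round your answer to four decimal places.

X ~ Binomial(13, 0.82); P(X ≥ 12) = Σ C(13,k) p^k (1−p)^(13−k) over k:
  k=12: C(13,12)·0.82^12·0.18^1 = 0.216263
  k=13: C(13,13)·0.82^13·0.18^0 = 0.075784
Total = 0.292047

0.2920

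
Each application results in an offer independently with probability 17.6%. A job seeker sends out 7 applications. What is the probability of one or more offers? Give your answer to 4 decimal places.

P(at least one) = 1 − P(none) = 1 − (1 − 0.176)^7
= 1 − 0.257923 = 0.742077

0.7421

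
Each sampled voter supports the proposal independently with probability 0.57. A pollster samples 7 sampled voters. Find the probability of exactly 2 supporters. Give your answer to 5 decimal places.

0.10030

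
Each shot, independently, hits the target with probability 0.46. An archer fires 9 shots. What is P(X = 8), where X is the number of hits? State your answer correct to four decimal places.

0.0097

X ~ Binomial(n=9, p=0.46).
P(X=8) = C(9,8) · p^8 · (1−p)^1
= 9 · 0.0020048 · 0.54 = 0.009743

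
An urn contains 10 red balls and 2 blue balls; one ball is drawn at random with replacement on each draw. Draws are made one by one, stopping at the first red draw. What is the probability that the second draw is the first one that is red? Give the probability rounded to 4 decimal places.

0.1389

Geometric (trials to first success), p = 0.833333.
P(Y = 2) = (1−p)^1 · p = 0.16667 · 0.833333 = 0.138889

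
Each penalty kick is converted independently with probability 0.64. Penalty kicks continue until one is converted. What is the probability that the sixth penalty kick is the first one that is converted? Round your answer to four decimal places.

0.0039

Geometric (trials to first success), p = 0.64.
P(Y = 6) = (1−p)^5 · p = 0.0060466 · 0.64 = 0.003870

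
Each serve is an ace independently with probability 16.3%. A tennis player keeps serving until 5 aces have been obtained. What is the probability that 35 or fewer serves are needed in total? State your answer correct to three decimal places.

Finishing within 35 serves ⇔ at least 5 successes in the first 35. With X ~ Binomial(35, 0.163), P(Y ≤ 35) = 1 − P(X ≤ 4).
  k=0: C(35,0)·0.163^0·0.837^35 = 0.00197
  k=1: C(35,1)·0.163^1·0.837^34 = 0.01346
  k=2: C(35,2)·0.163^2·0.837^33 = 0.04455
  k=3: C(35,3)·0.163^3·0.837^32 = 0.09543
  k=4: C(35,4)·0.163^4·0.837^31 = 0.14868
1 − 0.30408 = 0.69592

0.696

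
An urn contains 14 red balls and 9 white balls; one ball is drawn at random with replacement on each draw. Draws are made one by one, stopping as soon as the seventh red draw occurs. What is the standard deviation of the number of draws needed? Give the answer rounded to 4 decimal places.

Y = total draws until the seventh success; negative binomial with r=7, p=0.608696.
SD(Y) = √[r(1−p)/p²] = √(7.392857) = 2.718981

2.7190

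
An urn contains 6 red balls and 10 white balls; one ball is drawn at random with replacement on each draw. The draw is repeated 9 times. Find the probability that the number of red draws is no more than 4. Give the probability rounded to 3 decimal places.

X ~ Binomial(9, 0.375); P(X ≤ 4) = Σ C(9,k) p^k (1−p)^(9−k) over k:
  k=0: C(9,0)·0.375^0·0.625^9 = 0.01455
  k=1: C(9,1)·0.375^1·0.625^8 = 0.07858
  k=2: C(9,2)·0.375^2·0.625^7 = 0.18859
  k=3: C(9,3)·0.375^3·0.625^6 = 0.26403
  k=4: C(9,4)·0.375^4·0.625^5 = 0.23763
Total = 0.78338

0.783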